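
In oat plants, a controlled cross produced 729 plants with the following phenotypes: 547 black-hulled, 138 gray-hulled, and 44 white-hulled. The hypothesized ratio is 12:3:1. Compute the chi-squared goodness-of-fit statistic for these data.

Under the 12:3:1 hypothesis (Σ ratio = 16, N = 729):
  black-hulled: 729 × 12/16 = 546.75
  gray-hulled: 729 × 3/16 = 136.6875
  white-hulled: 729 × 1/16 = 45.5625
χ² = Σ (O − E)² / E
  black-hulled: (547 − 546.75)² / 546.75 = 0.0001
  gray-hulled: (138 − 136.6875)² / 136.6875 = 0.0126
  white-hulled: (44 − 45.5625)² / 45.5625 = 0.0536
χ² = 0.0001 + 0.0126 + 0.0536 = 0.0663 ≈ 0.066

0.066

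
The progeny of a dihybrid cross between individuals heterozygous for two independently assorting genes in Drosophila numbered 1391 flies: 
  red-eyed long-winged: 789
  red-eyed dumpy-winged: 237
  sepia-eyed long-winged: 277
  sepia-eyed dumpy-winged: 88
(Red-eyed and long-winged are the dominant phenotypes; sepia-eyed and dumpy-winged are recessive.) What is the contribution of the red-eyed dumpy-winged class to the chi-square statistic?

2.174

A dihybrid F₂ with independent assortment and complete dominance at both loci gives a 9:3:3:1 phenotypic ratio.
Total ratio parts = 16. Expected numbers out of 1391:
  red-eyed long-winged: 1391 × 9/16 = 782.4375
  red-eyed dumpy-winged: 1391 × 3/16 = 260.8125
  sepia-eyed long-winged: 1391 × 3/16 = 260.8125
  sepia-eyed dumpy-winged: 1391 × 1/16 = 86.9375
Contribution of red-eyed dumpy-winged: (237 − 260.8125)² / 260.8125 = 2.1741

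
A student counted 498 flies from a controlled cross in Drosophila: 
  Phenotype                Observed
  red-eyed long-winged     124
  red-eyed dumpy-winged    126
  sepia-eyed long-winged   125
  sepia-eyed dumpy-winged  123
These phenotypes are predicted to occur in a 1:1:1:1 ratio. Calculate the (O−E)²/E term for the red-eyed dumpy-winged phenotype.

0.018

Total ratio parts = 4. Expected numbers out of 498:
  red-eyed long-winged: 498 × 1/4 = 124.5
  red-eyed dumpy-winged: 498 × 1/4 = 124.5
  sepia-eyed long-winged: 498 × 1/4 = 124.5
  sepia-eyed dumpy-winged: 498 × 1/4 = 124.5
Contribution of red-eyed dumpy-winged: (126 − 124.5)² / 124.5 = 0.0181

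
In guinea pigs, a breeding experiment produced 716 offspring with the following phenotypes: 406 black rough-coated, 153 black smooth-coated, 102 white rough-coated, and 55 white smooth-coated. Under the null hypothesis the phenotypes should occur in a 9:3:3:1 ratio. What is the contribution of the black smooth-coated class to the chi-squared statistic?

Expected counts for N = 716 under a 9:3:3:1 ratio (total parts = 16):
  black rough-coated: 716 × 9/16 = 402.75
  black smooth-coated: 716 × 3/16 = 134.25
  white rough-coated: 716 × 3/16 = 134.25
  white smooth-coated: 716 × 1/16 = 44.75
Contribution of black smooth-coated: (153 − 134.25)² / 134.25 = 2.6187

2.619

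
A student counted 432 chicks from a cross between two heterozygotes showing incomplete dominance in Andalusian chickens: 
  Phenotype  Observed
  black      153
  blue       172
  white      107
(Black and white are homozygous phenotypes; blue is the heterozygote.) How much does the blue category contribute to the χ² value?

With incomplete dominance, a heterozygote × heterozygote cross gives a 1:2:1 phenotypic ratio.
Expected counts for N = 432 under a 1:2:1 ratio (total parts = 4):
  black: 432 × 1/4 = 108
  blue: 432 × 2/4 = 216
  white: 432 × 1/4 = 108
Contribution of blue: (172 − 216)² / 216 = 8.9630

8.963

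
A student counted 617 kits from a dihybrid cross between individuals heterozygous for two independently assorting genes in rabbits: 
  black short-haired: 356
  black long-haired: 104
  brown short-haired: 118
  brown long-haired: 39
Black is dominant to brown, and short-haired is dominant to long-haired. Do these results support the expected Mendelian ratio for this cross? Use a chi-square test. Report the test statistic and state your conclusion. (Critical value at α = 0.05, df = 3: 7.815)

1.462; consistent

A dihybrid F₂ with independent assortment and complete dominance at both loci gives a 9:3:3:1 phenotypic ratio.
Total ratio parts = 16. Expected numbers out of 617:
  black short-haired: 617 × 9/16 = 347.0625
  black long-haired: 617 × 3/16 = 115.6875
  brown short-haired: 617 × 3/16 = 115.6875
  brown long-haired: 617 × 1/16 = 38.5625
χ² = Σ (O − E)² / E
  black short-haired: (356 − 347.0625)² / 347.0625 = 0.2302
  black long-haired: (104 − 115.6875)² / 115.6875 = 1.1807
  brown short-haired: (118 − 115.6875)² / 115.6875 = 0.0462
  brown long-haired: (39 − 38.5625)² / 38.5625 = 0.0050
χ² = 0.2302 + 1.1807 + 0.0462 + 0.0050 = 1.4621 ≈ 1.462
Degrees of freedom = 4 − 1 = 3; critical value at α = 0.05 is 7.815.
Since 1.462 < 7.815, we fail to reject the null hypothesis — the data are consistent with the 9:3:3:1 ratio.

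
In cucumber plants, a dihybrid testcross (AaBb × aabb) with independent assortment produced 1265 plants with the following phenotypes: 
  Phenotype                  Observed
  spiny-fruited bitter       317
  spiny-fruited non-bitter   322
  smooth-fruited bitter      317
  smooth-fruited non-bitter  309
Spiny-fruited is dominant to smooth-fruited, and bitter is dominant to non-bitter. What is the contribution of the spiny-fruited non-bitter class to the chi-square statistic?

0.105

A dihybrid testcross with independent assortment gives a 1:1:1:1 ratio.
Total ratio parts = 4. Expected numbers out of 1265:
  spiny-fruited bitter: 1265 × 1/4 = 316.25
  spiny-fruited non-bitter: 1265 × 1/4 = 316.25
  smooth-fruited bitter: 1265 × 1/4 = 316.25
  smooth-fruited non-bitter: 1265 × 1/4 = 316.25
Contribution of spiny-fruited non-bitter: (322 − 316.25)² / 316.25 = 0.1045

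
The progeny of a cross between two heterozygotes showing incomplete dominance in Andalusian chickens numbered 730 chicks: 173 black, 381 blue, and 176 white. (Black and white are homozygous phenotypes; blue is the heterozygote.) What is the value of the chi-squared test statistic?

1.427

With incomplete dominance, a heterozygote × heterozygote cross gives a 1:2:1 phenotypic ratio.
Total ratio parts = 4. Expected numbers out of 730:
  black: 730 × 1/4 = 182.5
  blue: 730 × 2/4 = 365
  white: 730 × 1/4 = 182.5
χ² = Σ (O − E)² / E
  black: (173 − 182.5)² / 182.5 = 0.4945
  blue: (381 − 365)² / 365 = 0.7014
  white: (176 − 182.5)² / 182.5 = 0.2315
χ² = 0.4945 + 0.7014 + 0.2315 = 1.4274 ≈ 1.427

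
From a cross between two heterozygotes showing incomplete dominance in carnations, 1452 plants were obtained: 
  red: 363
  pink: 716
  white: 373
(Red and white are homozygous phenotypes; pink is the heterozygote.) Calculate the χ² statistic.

0.413

With incomplete dominance, a heterozygote × heterozygote cross gives a 1:2:1 phenotypic ratio.
Under the 1:2:1 hypothesis (Σ ratio = 4, N = 1452):
  red: 1452 × 1/4 = 363
  pink: 1452 × 2/4 = 726
  white: 1452 × 1/4 = 363
χ² = Σ (O − E)² / E
  red: (363 − 363)² / 363 = 0.0000
  pink: (716 − 726)² / 726 = 0.1377
  white: (373 − 363)² / 363 = 0.2755
χ² = 0.0000 + 0.1377 + 0.2755 = 0.4132 ≈ 0.413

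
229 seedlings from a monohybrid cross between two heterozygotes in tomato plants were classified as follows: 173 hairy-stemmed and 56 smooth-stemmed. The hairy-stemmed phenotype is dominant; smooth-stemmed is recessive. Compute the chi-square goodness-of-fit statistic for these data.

0.036

For a monohybrid cross between heterozygotes with complete dominance, the expected phenotypic ratio is 3:1.
Expected counts for N = 229 under a 3:1 ratio (total parts = 4):
  hairy-stemmed: 229 × 3/4 = 171.75
  smooth-stemmed: 229 × 1/4 = 57.25
χ² = Σ (O − E)² / E
  hairy-stemmed: (173 − 171.75)² / 171.75 = 0.0091
  smooth-stemmed: (56 − 57.25)² / 57.25 = 0.0273
χ² = 0.0091 + 0.0273 = 0.0364 ≈ 0.036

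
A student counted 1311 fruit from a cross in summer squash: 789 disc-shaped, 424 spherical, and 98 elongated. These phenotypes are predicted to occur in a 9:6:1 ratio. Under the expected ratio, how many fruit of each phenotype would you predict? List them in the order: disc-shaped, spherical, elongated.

737.4375, 491.625, 81.9375

Total ratio parts = 16. Expected numbers out of 1311:
  disc-shaped: 1311 × 9/16 = 737.4375
  spherical: 1311 × 6/16 = 491.625
  elongated: 1311 × 1/16 = 81.9375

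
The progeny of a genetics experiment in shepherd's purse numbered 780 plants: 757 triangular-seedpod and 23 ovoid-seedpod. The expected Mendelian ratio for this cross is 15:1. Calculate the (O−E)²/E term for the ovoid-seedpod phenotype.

Total ratio parts = 16. Expected numbers out of 780:
  triangular-seedpod: 780 × 15/16 = 731.25
  ovoid-seedpod: 780 × 1/16 = 48.75
Contribution of ovoid-seedpod: (23 − 48.75)² / 48.75 = 13.6013

13.601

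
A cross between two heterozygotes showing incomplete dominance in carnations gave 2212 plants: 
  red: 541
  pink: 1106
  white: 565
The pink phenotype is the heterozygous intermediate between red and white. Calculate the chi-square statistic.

0.521

With incomplete dominance, a heterozygote × heterozygote cross gives a 1:2:1 phenotypic ratio.
Expected counts for N = 2212 under a 1:2:1 ratio (total parts = 4):
  red: 2212 × 1/4 = 553
  pink: 2212 × 2/4 = 1106
  white: 2212 × 1/4 = 553
χ² = Σ (O − E)² / E
  red: (541 − 553)² / 553 = 0.2604
  pink: (1106 − 1106)² / 1106 = 0.0000
  white: (565 − 553)² / 553 = 0.2604
χ² = 0.2604 + 0.0000 + 0.2604 = 0.5208 ≈ 0.521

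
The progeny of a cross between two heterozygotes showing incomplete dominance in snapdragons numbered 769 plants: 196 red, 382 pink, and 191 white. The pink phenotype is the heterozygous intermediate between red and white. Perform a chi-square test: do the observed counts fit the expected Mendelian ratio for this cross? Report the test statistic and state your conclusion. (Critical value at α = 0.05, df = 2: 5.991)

With incomplete dominance, a heterozygote × heterozygote cross gives a 1:2:1 phenotypic ratio.
Expected counts for N = 769 under a 1:2:1 ratio (total parts = 4):
  red: 769 × 1/4 = 192.25
  pink: 769 × 2/4 = 384.5
  white: 769 × 1/4 = 192.25
χ² = Σ (O − E)² / E
  red: (196 − 192.25)² / 192.25 = 0.0731
  pink: (382 − 384.5)² / 384.5 = 0.0163
  white: (191 − 192.25)² / 192.25 = 0.0081
χ² = 0.0731 + 0.0163 + 0.0081 = 0.0975 ≈ 0.098
Degrees of freedom = 3 − 1 = 2; critical value at α = 0.05 is 5.991.
Since 0.098 < 5.991, we fail to reject the null hypothesis — the data are consistent with the 1:2:1 ratio.

0.098; consistent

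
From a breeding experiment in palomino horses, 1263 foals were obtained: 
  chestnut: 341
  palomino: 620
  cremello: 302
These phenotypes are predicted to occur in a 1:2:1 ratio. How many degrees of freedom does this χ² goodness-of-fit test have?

2

A goodness-of-fit test with 3 phenotype classes has df = 3 − 1 = 2.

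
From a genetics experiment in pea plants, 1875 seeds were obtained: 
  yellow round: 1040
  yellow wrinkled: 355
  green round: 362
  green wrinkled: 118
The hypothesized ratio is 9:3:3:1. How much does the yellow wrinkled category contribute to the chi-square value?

0.034

The 9:3:3:1 ratio has 16 parts, so with N = 1875 the expected counts are:
  yellow round: 1875 × 9/16 = 1054.6875
  yellow wrinkled: 1875 × 3/16 = 351.5625
  green round: 1875 × 3/16 = 351.5625
  green wrinkled: 1875 × 1/16 = 117.1875
Contribution of yellow wrinkled: (355 − 351.5625)² / 351.5625 = 0.0336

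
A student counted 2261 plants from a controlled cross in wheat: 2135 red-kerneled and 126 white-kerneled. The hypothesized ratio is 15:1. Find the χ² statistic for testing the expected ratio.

The 15:1 ratio has 16 parts, so with N = 2261 the expected counts are:
  red-kerneled: 2261 × 15/16 = 2119.6875
  white-kerneled: 2261 × 1/16 = 141.3125
χ² = Σ (O − E)² / E
  red-kerneled: (2135 − 2119.6875)² / 2119.6875 = 0.1106
  white-kerneled: (126 − 141.3125)² / 141.3125 = 1.6592
χ² = 0.1106 + 1.6592 = 1.7698 ≈ 1.770

1.770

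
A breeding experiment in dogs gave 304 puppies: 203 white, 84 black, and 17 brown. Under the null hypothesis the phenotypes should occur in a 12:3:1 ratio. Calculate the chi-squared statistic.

15.741

Total ratio parts = 16. Expected numbers out of 304:
  white: 304 × 12/16 = 228
  black: 304 × 3/16 = 57
  brown: 304 × 1/16 = 19
χ² = Σ (O − E)² / E
  white: (203 − 228)² / 228 = 2.7412
  black: (84 − 57)² / 57 = 12.7895
  brown: (17 − 19)² / 19 = 0.2105
χ² = 2.7412 + 12.7895 + 0.2105 = 15.7412 ≈ 15.741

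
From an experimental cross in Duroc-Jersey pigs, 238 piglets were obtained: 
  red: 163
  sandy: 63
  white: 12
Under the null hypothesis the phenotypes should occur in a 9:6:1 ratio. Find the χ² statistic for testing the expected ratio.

14.613

Total ratio parts = 16. Expected numbers out of 238:
  red: 238 × 9/16 = 133.875
  sandy: 238 × 6/16 = 89.25
  white: 238 × 1/16 = 14.875
χ² = Σ (O − E)² / E
  red: (163 − 133.875)² / 133.875 = 6.3363
  sandy: (63 − 89.25)² / 89.25 = 7.7206
  white: (12 − 14.875)² / 14.875 = 0.5557
χ² = 6.3363 + 7.7206 + 0.5557 = 14.6126 ≈ 14.613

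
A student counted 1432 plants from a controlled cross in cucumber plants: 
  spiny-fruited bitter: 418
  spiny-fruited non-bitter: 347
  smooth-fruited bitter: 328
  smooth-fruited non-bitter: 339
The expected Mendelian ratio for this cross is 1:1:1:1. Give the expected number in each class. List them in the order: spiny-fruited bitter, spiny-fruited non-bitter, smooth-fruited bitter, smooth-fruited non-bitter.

358, 358, 358, 358

Under the 1:1:1:1 hypothesis (Σ ratio = 4, N = 1432):
  spiny-fruited bitter: 1432 × 1/4 = 358
  spiny-fruited non-bitter: 1432 × 1/4 = 358
  smooth-fruited bitter: 1432 × 1/4 = 358
  smooth-fruited non-bitter: 1432 × 1/4 = 358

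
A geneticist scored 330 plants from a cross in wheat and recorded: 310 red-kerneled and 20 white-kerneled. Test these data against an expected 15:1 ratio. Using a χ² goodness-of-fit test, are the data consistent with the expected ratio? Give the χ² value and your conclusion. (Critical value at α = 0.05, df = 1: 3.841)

0.020; consistent

The 15:1 ratio has 16 parts, so with N = 330 the expected counts are:
  red-kerneled: 330 × 15/16 = 309.375
  white-kerneled: 330 × 1/16 = 20.625
χ² = Σ (O − E)² / E
  red-kerneled: (310 − 309.375)² / 309.375 = 0.0013
  white-kerneled: (20 − 20.625)² / 20.625 = 0.0189
χ² = 0.0013 + 0.0189 = 0.0202 ≈ 0.020
Degrees of freedom = 2 − 1 = 1; critical value at α = 0.05 is 3.841.
Since 0.020 < 3.841, we fail to reject the null hypothesis — the data are consistent with the 15:1 ratio.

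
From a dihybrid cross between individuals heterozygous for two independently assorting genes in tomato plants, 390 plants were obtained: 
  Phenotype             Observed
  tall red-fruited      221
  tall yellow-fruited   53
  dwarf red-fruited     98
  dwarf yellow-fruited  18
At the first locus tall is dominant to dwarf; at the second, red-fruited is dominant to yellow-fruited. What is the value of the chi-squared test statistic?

A dihybrid F₂ with independent assortment and complete dominance at both loci gives a 9:3:3:1 phenotypic ratio.
Total ratio parts = 16. Expected numbers out of 390:
  tall red-fruited: 390 × 9/16 = 219.375
  tall yellow-fruited: 390 × 3/16 = 73.125
  dwarf red-fruited: 390 × 3/16 = 73.125
  dwarf yellow-fruited: 390 × 1/16 = 24.375
χ² = Σ (O − E)² / E
  tall red-fruited: (221 − 219.375)² / 219.375 = 0.0120
  tall yellow-fruited: (53 − 73.125)² / 73.125 = 5.5387
  dwarf red-fruited: (98 − 73.125)² / 73.125 = 8.4618
  dwarf yellow-fruited: (18 − 24.375)² / 24.375 = 1.6673
χ² = 0.0120 + 5.5387 + 8.4618 + 1.6673 = 15.6798 ≈ 15.680

15.680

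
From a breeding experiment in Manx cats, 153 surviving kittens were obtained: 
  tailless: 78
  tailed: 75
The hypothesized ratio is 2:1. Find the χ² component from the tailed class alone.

11.294

The 2:1 ratio has 3 parts, so with N = 153 the expected counts are:
  tailless: 153 × 2/3 = 102
  tailed: 153 × 1/3 = 51
Contribution of tailed: (75 − 51)² / 51 = 11.2941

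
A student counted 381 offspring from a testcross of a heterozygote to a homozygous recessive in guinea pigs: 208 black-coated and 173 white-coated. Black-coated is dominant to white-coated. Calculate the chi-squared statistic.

A testcross of a heterozygote (Aa × aa) gives a 1:1 phenotypic ratio.
Expected counts for N = 381 under a 1:1 ratio (total parts = 2):
  black-coated: 381 × 1/2 = 190.5
  white-coated: 381 × 1/2 = 190.5
χ² = Σ (O − E)² / E
  black-coated: (208 − 190.5)² / 190.5 = 1.6076
  white-coated: (173 − 190.5)² / 190.5 = 1.6076
χ² = 1.6076 + 1.6076 = 3.2152 ≈ 3.215

3.215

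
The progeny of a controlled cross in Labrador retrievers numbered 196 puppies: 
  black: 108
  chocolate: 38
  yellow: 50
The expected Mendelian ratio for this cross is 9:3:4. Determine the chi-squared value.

Expected counts for N = 196 under a 9:3:4 ratio (total parts = 16):
  black: 196 × 9/16 = 110.25
  chocolate: 196 × 3/16 = 36.75
  yellow: 196 × 4/16 = 49
χ² = Σ (O − E)² / E
  black: (108 − 110.25)² / 110.25 = 0.0459
  chocolate: (38 − 36.75)² / 36.75 = 0.0425
  yellow: (50 − 49)² / 49 = 0.0204
χ² = 0.0459 + 0.0425 + 0.0204 = 0.1088 ≈ 0.109

0.109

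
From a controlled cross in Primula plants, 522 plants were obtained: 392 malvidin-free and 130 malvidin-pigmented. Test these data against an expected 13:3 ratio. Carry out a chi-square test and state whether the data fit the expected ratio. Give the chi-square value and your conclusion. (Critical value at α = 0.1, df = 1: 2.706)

Total ratio parts = 16. Expected numbers out of 522:
  malvidin-free: 522 × 13/16 = 424.125
  malvidin-pigmented: 522 × 3/16 = 97.875
χ² = Σ (O − E)² / E
  malvidin-free: (392 − 424.125)² / 424.125 = 2.4333
  malvidin-pigmented: (130 − 97.875)² / 97.875 = 10.5442
χ² = 2.4333 + 10.5442 = 12.9775 ≈ 12.978
Degrees of freedom = 2 − 1 = 1; critical value at α = 0.1 is 2.706.
Since 12.978 > 2.706, we reject the null hypothesis — the data do not fit the 13:3 ratio.

12.978; not consistent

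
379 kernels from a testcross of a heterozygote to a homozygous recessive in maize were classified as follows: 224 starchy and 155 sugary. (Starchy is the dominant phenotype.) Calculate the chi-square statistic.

A testcross of a heterozygote (Aa × aa) gives a 1:1 phenotypic ratio.
Total ratio parts = 2. Expected numbers out of 379:
  starchy: 379 × 1/2 = 189.5
  sugary: 379 × 1/2 = 189.5
χ² = Σ (O − E)² / E
  starchy: (224 − 189.5)² / 189.5 = 6.2810
  sugary: (155 − 189.5)² / 189.5 = 6.2810
χ² = 6.2810 + 6.2810 = 12.562

12.562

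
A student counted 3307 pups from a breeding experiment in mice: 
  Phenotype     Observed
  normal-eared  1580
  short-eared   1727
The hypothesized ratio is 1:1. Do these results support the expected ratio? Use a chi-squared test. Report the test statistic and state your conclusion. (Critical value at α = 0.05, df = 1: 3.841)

6.534; not consistent

Total ratio parts = 2. Expected numbers out of 3307:
  normal-eared: 3307 × 1/2 = 1653.5
  short-eared: 3307 × 1/2 = 1653.5
χ² = Σ (O − E)² / E
  normal-eared: (1580 − 1653.5)² / 1653.5 = 3.2672
  short-eared: (1727 − 1653.5)² / 1653.5 = 3.2672
χ² = 3.2672 + 3.2672 = 6.5344 ≈ 6.534
Degrees of freedom = 2 − 1 = 1; critical value at α = 0.05 is 3.841.
Since 6.534 > 3.841, we reject the null hypothesis — the data do not fit the 1:1 ratio.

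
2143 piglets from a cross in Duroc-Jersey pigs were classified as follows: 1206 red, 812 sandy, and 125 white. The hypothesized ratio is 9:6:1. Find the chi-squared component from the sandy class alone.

The 9:6:1 ratio has 16 parts, so with N = 2143 the expected counts are:
  red: 2143 × 9/16 = 1205.4375
  sandy: 2143 × 6/16 = 803.625
  white: 2143 × 1/16 = 133.9375
Contribution of sandy: (812 − 803.625)² / 803.625 = 0.0873

0.087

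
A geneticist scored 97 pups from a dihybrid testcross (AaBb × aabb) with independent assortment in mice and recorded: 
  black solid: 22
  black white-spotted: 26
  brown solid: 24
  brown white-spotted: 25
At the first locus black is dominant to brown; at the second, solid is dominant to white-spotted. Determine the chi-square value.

A dihybrid testcross with independent assortment gives a 1:1:1:1 ratio.
The 1:1:1:1 ratio has 4 parts, so with N = 97 the expected counts are:
  black solid: 97 × 1/4 = 24.25
  black white-spotted: 97 × 1/4 = 24.25
  brown solid: 97 × 1/4 = 24.25
  brown white-spotted: 97 × 1/4 = 24.25
χ² = Σ (O − E)² / E
  black solid: (22 − 24.25)² / 24.25 = 0.2088
  black white-spotted: (26 − 24.25)² / 24.25 = 0.1263
  brown solid: (24 − 24.25)² / 24.25 = 0.0026
  brown white-spotted: (25 − 24.25)² / 24.25 = 0.0232
χ² = 0.2088 + 0.1263 + 0.0026 + 0.0232 = 0.3609 ≈ 0.361

0.361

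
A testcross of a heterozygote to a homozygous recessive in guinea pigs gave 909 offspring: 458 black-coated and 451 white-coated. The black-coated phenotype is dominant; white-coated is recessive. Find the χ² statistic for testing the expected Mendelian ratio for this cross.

A testcross of a heterozygote (Aa × aa) gives a 1:1 phenotypic ratio.
The 1:1 ratio has 2 parts, so with N = 909 the expected counts are:
  black-coated: 909 × 1/2 = 454.5
  white-coated: 909 × 1/2 = 454.5
χ² = Σ (O − E)² / E
  black-coated: (458 − 454.5)² / 454.5 = 0.0270
  white-coated: (451 − 454.5)² / 454.5 = 0.0270
χ² = 0.0270 + 0.0270 = 0.054

0.054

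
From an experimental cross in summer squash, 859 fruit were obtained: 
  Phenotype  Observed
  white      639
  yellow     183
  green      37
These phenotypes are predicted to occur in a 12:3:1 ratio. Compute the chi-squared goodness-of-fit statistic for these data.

Total ratio parts = 16. Expected numbers out of 859:
  white: 859 × 12/16 = 644.25
  yellow: 859 × 3/16 = 161.0625
  green: 859 × 1/16 = 53.6875
χ² = Σ (O − E)² / E
  white: (639 − 644.25)² / 644.25 = 0.0428
  yellow: (183 − 161.0625)² / 161.0625 = 2.9880
  green: (37 − 53.6875)² / 53.6875 = 5.1869
χ² = 0.0428 + 2.9880 + 5.1869 = 8.2177 ≈ 8.218

8.218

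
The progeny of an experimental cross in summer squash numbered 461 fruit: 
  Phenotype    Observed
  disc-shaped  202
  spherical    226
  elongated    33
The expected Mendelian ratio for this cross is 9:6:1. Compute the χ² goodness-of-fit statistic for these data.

29.601

Total ratio parts = 16. Expected numbers out of 461:
  disc-shaped: 461 × 9/16 = 259.3125
  spherical: 461 × 6/16 = 172.875
  elongated: 461 × 1/16 = 28.8125
χ² = Σ (O − E)² / E
  disc-shaped: (202 − 259.3125)² / 259.3125 = 12.6670
  spherical: (226 − 172.875)² / 172.875 = 16.3255
  elongated: (33 − 28.8125)² / 28.8125 = 0.6086
χ² = 12.6670 + 16.3255 + 0.6086 = 29.6011 ≈ 29.601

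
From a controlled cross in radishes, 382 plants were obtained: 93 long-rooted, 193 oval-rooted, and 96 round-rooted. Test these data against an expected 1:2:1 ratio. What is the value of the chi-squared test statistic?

0.089

The 1:2:1 ratio has 4 parts, so with N = 382 the expected counts are:
  long-rooted: 382 × 1/4 = 95.5
  oval-rooted: 382 × 2/4 = 191
  round-rooted: 382 × 1/4 = 95.5
χ² = Σ (O − E)² / E
  long-rooted: (93 − 95.5)² / 95.5 = 0.0654
  oval-rooted: (193 − 191)² / 191 = 0.0209
  round-rooted: (96 − 95.5)² / 95.5 = 0.0026
χ² = 0.0654 + 0.0209 + 0.0026 = 0.0889 ≈ 0.089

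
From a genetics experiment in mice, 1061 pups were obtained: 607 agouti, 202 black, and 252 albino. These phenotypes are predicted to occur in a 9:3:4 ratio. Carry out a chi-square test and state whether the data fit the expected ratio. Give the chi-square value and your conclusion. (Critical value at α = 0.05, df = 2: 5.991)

Expected counts for N = 1061 under a 9:3:4 ratio (total parts = 16):
  agouti: 1061 × 9/16 = 596.8125
  black: 1061 × 3/16 = 198.9375
  albino: 1061 × 4/16 = 265.25
χ² = Σ (O − E)² / E
  agouti: (607 − 596.8125)² / 596.8125 = 0.1739
  black: (202 − 198.9375)² / 198.9375 = 0.0471
  albino: (252 − 265.25)² / 265.25 = 0.6619
χ² = 0.1739 + 0.0471 + 0.6619 = 0.8829 ≈ 0.883
Degrees of freedom = 3 − 1 = 2; critical value at α = 0.05 is 5.991.
Since 0.883 < 5.991, we fail to reject the null hypothesis — the data are consistent with the 9:3:4 ratio.

0.883; consistent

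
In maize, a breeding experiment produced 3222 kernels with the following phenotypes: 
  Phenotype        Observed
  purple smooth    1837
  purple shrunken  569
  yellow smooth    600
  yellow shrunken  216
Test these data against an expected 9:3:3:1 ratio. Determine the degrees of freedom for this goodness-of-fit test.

3

A goodness-of-fit test with 4 phenotype classes has df = 4 − 1 = 3.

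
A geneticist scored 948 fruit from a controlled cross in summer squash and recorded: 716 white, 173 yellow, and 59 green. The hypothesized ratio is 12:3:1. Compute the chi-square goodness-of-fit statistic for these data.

Under the 12:3:1 hypothesis (Σ ratio = 16, N = 948):
  white: 948 × 12/16 = 711
  yellow: 948 × 3/16 = 177.75
  green: 948 × 1/16 = 59.25
χ² = Σ (O − E)² / E
  white: (716 − 711)² / 711 = 0.0352
  yellow: (173 − 177.75)² / 177.75 = 0.1269
  green: (59 − 59.25)² / 59.25 = 0.0011
χ² = 0.0352 + 0.1269 + 0.0011 = 0.1632 ≈ 0.163

0.163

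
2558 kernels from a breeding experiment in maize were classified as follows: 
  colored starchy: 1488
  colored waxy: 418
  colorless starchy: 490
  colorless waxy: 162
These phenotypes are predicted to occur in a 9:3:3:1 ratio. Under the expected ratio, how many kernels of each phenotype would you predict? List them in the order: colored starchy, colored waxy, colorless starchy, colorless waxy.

Under the 9:3:3:1 hypothesis (Σ ratio = 16, N = 2558):
  colored starchy: 2558 × 9/16 = 1438.875
  colored waxy: 2558 × 3/16 = 479.625
  colorless starchy: 2558 × 3/16 = 479.625
  colorless waxy: 2558 × 1/16 = 159.875

1438.875, 479.625, 479.625, 159.875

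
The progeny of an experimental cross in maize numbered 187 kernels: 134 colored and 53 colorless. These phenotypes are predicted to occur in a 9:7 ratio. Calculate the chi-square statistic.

Total ratio parts = 16. Expected numbers out of 187:
  colored: 187 × 9/16 = 105.1875
  colorless: 187 × 7/16 = 81.8125
χ² = Σ (O − E)² / E
  colored: (134 − 105.1875)² / 105.1875 = 7.8922
  colorless: (53 − 81.8125)² / 81.8125 = 10.1471
χ² = 7.8922 + 10.1471 = 18.0393 ≈ 18.039

18.039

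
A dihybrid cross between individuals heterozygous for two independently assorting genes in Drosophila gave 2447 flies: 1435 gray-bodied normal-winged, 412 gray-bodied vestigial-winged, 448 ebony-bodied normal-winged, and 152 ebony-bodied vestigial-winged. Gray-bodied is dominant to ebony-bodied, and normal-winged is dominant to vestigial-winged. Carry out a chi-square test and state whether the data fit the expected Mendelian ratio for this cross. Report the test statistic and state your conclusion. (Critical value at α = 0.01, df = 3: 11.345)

A dihybrid F₂ with independent assortment and complete dominance at both loci gives a 9:3:3:1 phenotypic ratio.
Expected counts for N = 2447 under a 9:3:3:1 ratio (total parts = 16):
  gray-bodied normal-winged: 2447 × 9/16 = 1376.4375
  gray-bodied vestigial-winged: 2447 × 3/16 = 458.8125
  ebony-bodied normal-winged: 2447 × 3/16 = 458.8125
  ebony-bodied vestigial-winged: 2447 × 1/16 = 152.9375
χ² = Σ (O − E)² / E
  gray-bodied normal-winged: (1435 − 1376.4375)² / 1376.4375 = 2.4916
  gray-bodied vestigial-winged: (412 − 458.8125)² / 458.8125 = 4.7763
  ebony-bodied normal-winged: (448 − 458.8125)² / 458.8125 = 0.2548
  ebony-bodied vestigial-winged: (152 − 152.9375)² / 152.9375 = 0.0057
χ² = 2.4916 + 4.7763 + 0.2548 + 0.0057 = 7.5284 ≈ 7.528
Degrees of freedom = 4 − 1 = 3; critical value at α = 0.01 is 11.345.
Since 7.528 < 11.345, we fail to reject the null hypothesis — the data are consistent with the 9:3:3:1 ratio.

7.528; consistent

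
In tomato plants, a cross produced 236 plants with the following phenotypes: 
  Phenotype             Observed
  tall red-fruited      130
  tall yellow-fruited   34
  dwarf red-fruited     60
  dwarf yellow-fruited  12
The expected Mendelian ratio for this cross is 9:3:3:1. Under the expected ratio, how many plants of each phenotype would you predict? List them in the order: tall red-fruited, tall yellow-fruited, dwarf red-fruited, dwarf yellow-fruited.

132.75, 44.25, 44.25, 14.75

The 9:3:3:1 ratio has 16 parts, so with N = 236 the expected counts are:
  tall red-fruited: 236 × 9/16 = 132.75
  tall yellow-fruited: 236 × 3/16 = 44.25
  dwarf red-fruited: 236 × 3/16 = 44.25
  dwarf yellow-fruited: 236 × 1/16 = 14.75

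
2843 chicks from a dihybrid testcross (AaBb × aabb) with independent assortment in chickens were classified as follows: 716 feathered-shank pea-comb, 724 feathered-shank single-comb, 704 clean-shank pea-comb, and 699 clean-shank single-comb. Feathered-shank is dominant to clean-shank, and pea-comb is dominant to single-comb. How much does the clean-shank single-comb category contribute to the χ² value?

0.194

A dihybrid testcross with independent assortment gives a 1:1:1:1 ratio.
Expected counts for N = 2843 under a 1:1:1:1 ratio (total parts = 4):
  feathered-shank pea-comb: 2843 × 1/4 = 710.75
  feathered-shank single-comb: 2843 × 1/4 = 710.75
  clean-shank pea-comb: 2843 × 1/4 = 710.75
  clean-shank single-comb: 2843 × 1/4 = 710.75
Contribution of clean-shank single-comb: (699 − 710.75)² / 710.75 = 0.1942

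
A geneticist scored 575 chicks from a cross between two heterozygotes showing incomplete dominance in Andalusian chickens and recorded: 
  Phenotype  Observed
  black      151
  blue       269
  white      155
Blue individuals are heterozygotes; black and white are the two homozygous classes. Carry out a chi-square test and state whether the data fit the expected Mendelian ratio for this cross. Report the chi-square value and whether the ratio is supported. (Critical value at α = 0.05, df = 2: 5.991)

2.437; consistent

With incomplete dominance, a heterozygote × heterozygote cross gives a 1:2:1 phenotypic ratio.
Total ratio parts = 4. Expected numbers out of 575:
  black: 575 × 1/4 = 143.75
  blue: 575 × 2/4 = 287.5
  white: 575 × 1/4 = 143.75
χ² = Σ (O − E)² / E
  black: (151 − 143.75)² / 143.75 = 0.3657
  blue: (269 − 287.5)² / 287.5 = 1.1904
  white: (155 − 143.75)² / 143.75 = 0.8804
χ² = 0.3657 + 1.1904 + 0.8804 = 2.4365 ≈ 2.437
Degrees of freedom = 3 − 1 = 2; critical value at α = 0.05 is 5.991.
Since 2.437 < 5.991, we fail to reject the null hypothesis — the data are consistent with the 1:2:1 ratio.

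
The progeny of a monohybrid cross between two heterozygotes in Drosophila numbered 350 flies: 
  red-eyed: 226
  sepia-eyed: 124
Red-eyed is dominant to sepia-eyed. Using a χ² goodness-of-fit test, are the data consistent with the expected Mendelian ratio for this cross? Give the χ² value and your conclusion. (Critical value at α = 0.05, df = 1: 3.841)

For a monohybrid cross between heterozygotes with complete dominance, the expected phenotypic ratio is 3:1.
The 3:1 ratio has 4 parts, so with N = 350 the expected counts are:
  red-eyed: 350 × 3/4 = 262.5
  sepia-eyed: 350 × 1/4 = 87.5
χ² = Σ (O − E)² / E
  red-eyed: (226 − 262.5)² / 262.5 = 5.0752
  sepia-eyed: (124 − 87.5)² / 87.5 = 15.2257
χ² = 5.0752 + 15.2257 = 20.3009 ≈ 20.301
Degrees of freedom = 2 − 1 = 1; critical value at α = 0.05 is 3.841.
Since 20.301 > 3.841, we reject the null hypothesis — the data do not fit the 3:1 ratio.

20.301; not consistent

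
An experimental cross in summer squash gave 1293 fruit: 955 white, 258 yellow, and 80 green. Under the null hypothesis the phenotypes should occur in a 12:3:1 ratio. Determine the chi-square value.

1.232

Expected counts for N = 1293 under a 12:3:1 ratio (total parts = 16):
  white: 1293 × 12/16 = 969.75
  yellow: 1293 × 3/16 = 242.4375
  green: 1293 × 1/16 = 80.8125
χ² = Σ (O − E)² / E
  white: (955 − 969.75)² / 969.75 = 0.2243
  yellow: (258 − 242.4375)² / 242.4375 = 0.9990
  green: (80 − 80.8125)² / 80.8125 = 0.0082
χ² = 0.2243 + 0.9990 + 0.0082 = 1.2315 ≈ 1.232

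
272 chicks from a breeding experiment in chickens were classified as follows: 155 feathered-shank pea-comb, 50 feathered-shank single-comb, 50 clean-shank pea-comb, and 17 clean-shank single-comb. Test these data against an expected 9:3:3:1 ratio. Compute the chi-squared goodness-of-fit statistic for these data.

0.065

Total ratio parts = 16. Expected numbers out of 272:
  feathered-shank pea-comb: 272 × 9/16 = 153
  feathered-shank single-comb: 272 × 3/16 = 51
  clean-shank pea-comb: 272 × 3/16 = 51
  clean-shank single-comb: 272 × 1/16 = 17
χ² = Σ (O − E)² / E
  feathered-shank pea-comb: (155 − 153)² / 153 = 0.0261
  feathered-shank single-comb: (50 − 51)² / 51 = 0.0196
  clean-shank pea-comb: (50 − 51)² / 51 = 0.0196
  clean-shank single-comb: (17 − 17)² / 17 = 0.0000
χ² = 0.0261 + 0.0196 + 0.0196 + 0.0000 = 0.0653 ≈ 0.065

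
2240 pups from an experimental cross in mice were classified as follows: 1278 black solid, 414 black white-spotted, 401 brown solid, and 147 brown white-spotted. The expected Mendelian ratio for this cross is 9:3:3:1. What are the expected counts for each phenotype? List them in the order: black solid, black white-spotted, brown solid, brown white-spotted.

1260, 420, 420, 140

Total ratio parts = 16. Expected numbers out of 2240:
  black solid: 2240 × 9/16 = 1260
  black white-spotted: 2240 × 3/16 = 420
  brown solid: 2240 × 3/16 = 420
  brown white-spotted: 2240 × 1/16 = 140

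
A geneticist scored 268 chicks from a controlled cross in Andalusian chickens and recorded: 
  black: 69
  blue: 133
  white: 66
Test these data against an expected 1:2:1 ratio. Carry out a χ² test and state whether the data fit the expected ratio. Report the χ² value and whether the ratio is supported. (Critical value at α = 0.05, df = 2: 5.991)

Expected counts for N = 268 under a 1:2:1 ratio (total parts = 4):
  black: 268 × 1/4 = 67
  blue: 268 × 2/4 = 134
  white: 268 × 1/4 = 67
χ² = Σ (O − E)² / E
  black: (69 − 67)² / 67 = 0.0597
  blue: (133 − 134)² / 134 = 0.0075
  white: (66 − 67)² / 67 = 0.0149
χ² = 0.0597 + 0.0075 + 0.0149 = 0.0821 ≈ 0.082
Degrees of freedom = 3 − 1 = 2; critical value at α = 0.05 is 5.991.
Since 0.082 < 5.991, we fail to reject the null hypothesis — the data are consistent with the 1:2:1 ratio.

0.082; consistent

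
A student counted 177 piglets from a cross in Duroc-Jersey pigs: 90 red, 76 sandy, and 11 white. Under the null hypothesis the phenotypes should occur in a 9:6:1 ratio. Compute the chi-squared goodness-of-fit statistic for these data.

2.315

The 9:6:1 ratio has 16 parts, so with N = 177 the expected counts are:
  red: 177 × 9/16 = 99.5625
  sandy: 177 × 6/16 = 66.375
  white: 177 × 1/16 = 11.0625
χ² = Σ (O − E)² / E
  red: (90 − 99.5625)² / 99.5625 = 0.9184
  sandy: (76 − 66.375)² / 66.375 = 1.3957
  white: (11 − 11.0625)² / 11.0625 = 0.0004
χ² = 0.9184 + 1.3957 + 0.0004 = 2.3145 ≈ 2.315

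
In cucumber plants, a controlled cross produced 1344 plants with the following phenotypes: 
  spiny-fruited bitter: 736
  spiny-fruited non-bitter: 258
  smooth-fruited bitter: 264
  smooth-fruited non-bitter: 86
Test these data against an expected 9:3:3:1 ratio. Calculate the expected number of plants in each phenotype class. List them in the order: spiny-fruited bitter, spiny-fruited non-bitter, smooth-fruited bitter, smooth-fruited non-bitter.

The 9:3:3:1 ratio has 16 parts, so with N = 1344 the expected counts are:
  spiny-fruited bitter: 1344 × 9/16 = 756
  spiny-fruited non-bitter: 1344 × 3/16 = 252
  smooth-fruited bitter: 1344 × 3/16 = 252
  smooth-fruited non-bitter: 1344 × 1/16 = 84

756, 252, 252, 84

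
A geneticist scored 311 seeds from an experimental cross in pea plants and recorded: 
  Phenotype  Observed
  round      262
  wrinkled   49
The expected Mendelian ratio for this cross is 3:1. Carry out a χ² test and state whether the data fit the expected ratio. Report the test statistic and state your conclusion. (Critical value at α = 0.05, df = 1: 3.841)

The 3:1 ratio has 4 parts, so with N = 311 the expected counts are:
  round: 311 × 3/4 = 233.25
  wrinkled: 311 × 1/4 = 77.75
χ² = Σ (O − E)² / E
  round: (262 − 233.25)² / 233.25 = 3.5437
  wrinkled: (49 − 77.75)² / 77.75 = 10.6310
χ² = 3.5437 + 10.6310 = 14.1747 ≈ 14.175
Degrees of freedom = 2 − 1 = 1; critical value at α = 0.05 is 3.841.
Since 14.175 > 3.841, we reject the null hypothesis — the data do not fit the 3:1 ratio.

14.175; not consistent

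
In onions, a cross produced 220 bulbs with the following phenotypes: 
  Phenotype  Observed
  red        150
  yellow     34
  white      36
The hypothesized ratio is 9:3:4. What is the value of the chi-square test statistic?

The 9:3:4 ratio has 16 parts, so with N = 220 the expected counts are:
  red: 220 × 9/16 = 123.75
  yellow: 220 × 3/16 = 41.25
  white: 220 × 4/16 = 55
χ² = Σ (O − E)² / E
  red: (150 − 123.75)² / 123.75 = 5.5682
  yellow: (34 − 41.25)² / 41.25 = 1.2742
  white: (36 − 55)² / 55 = 6.5636
χ² = 5.5682 + 1.2742 + 6.5636 = 13.406

13.406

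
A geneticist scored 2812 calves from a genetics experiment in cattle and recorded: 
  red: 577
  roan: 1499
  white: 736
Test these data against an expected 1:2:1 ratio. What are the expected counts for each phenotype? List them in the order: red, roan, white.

703, 1406, 703

Under the 1:2:1 hypothesis (Σ ratio = 4, N = 2812):
  red: 2812 × 1/4 = 703
  roan: 2812 × 2/4 = 1406
  white: 2812 × 1/4 = 703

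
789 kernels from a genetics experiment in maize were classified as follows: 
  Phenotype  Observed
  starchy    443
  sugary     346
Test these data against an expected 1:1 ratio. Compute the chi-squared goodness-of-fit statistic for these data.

Under the 1:1 hypothesis (Σ ratio = 2, N = 789):
  starchy: 789 × 1/2 = 394.5
  sugary: 789 × 1/2 = 394.5
χ² = Σ (O − E)² / E
  starchy: (443 − 394.5)² / 394.5 = 5.9626
  sugary: (346 − 394.5)² / 394.5 = 5.9626
χ² = 5.9626 + 5.9626 = 11.9252 ≈ 11.925

11.925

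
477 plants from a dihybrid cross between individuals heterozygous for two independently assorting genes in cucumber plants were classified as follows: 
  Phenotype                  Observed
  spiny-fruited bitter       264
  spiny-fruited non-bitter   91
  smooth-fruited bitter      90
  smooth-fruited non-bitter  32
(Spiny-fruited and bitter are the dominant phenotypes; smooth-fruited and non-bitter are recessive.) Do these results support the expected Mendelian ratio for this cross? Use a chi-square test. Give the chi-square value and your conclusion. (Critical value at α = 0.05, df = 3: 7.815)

A dihybrid F₂ with independent assortment and complete dominance at both loci gives a 9:3:3:1 phenotypic ratio.
The 9:3:3:1 ratio has 16 parts, so with N = 477 the expected counts are:
  spiny-fruited bitter: 477 × 9/16 = 268.3125
  spiny-fruited non-bitter: 477 × 3/16 = 89.4375
  smooth-fruited bitter: 477 × 3/16 = 89.4375
  smooth-fruited non-bitter: 477 × 1/16 = 29.8125
χ² = Σ (O − E)² / E
  spiny-fruited bitter: (264 − 268.3125)² / 268.3125 = 0.0693
  spiny-fruited non-bitter: (91 − 89.4375)² / 89.4375 = 0.0273
  smooth-fruited bitter: (90 − 89.4375)² / 89.4375 = 0.0035
  smooth-fruited non-bitter: (32 − 29.8125)² / 29.8125 = 0.1605
χ² = 0.0693 + 0.0273 + 0.0035 + 0.1605 = 0.2606 ≈ 0.261
Degrees of freedom = 4 − 1 = 3; critical value at α = 0.05 is 7.815.
Since 0.261 < 7.815, we fail to reject the null hypothesis — the data are consistent with the 9:3:3:1 ratio.

0.261; consistent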